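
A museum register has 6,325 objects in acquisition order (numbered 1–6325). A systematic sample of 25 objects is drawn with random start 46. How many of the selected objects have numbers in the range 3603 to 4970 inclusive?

k = 6325/25 = 253
First selection ≥ 3603: 46 + ⌈(3603−46)/253⌉·253 = 46 + 15×253 = 3841
Last selection ≤ 4970: 46 + ⌊(4970−46)/253⌋·253 = 46 + 19×253 = 4853
Count = 19 − 15 + 1 = 5

5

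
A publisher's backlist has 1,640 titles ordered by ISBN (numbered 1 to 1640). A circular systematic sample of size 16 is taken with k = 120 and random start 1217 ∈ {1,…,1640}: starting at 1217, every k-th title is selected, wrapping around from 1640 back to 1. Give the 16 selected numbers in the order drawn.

1217, 1337, 1457, 1577, 57, 177, 297, 417, 537, 657, 777, 897, 1017, 1137, 1257, 1377

Selection 1: 1217
Selection 2: 1217 + 120 = 1337
Selection 3: 1337 + 120 = 1457
Selection 4: 1457 + 120 = 1577
Selection 5: 1577 + 120 = 1697 → 1697 − 1640 = 57
Selection 6: 57 + 120 = 177
Selection 7: 177 + 120 = 297
Selection 8: 297 + 120 = 417
Selection 9: 417 + 120 = 537
Selection 10: 537 + 120 = 657
Selection 11: 657 + 120 = 777
Selection 12: 777 + 120 = 897
Selection 13: 897 + 120 = 1017
Selection 14: 1017 + 120 = 1137
Selection 15: 1137 + 120 = 1257
Selection 16: 1257 + 120 = 1377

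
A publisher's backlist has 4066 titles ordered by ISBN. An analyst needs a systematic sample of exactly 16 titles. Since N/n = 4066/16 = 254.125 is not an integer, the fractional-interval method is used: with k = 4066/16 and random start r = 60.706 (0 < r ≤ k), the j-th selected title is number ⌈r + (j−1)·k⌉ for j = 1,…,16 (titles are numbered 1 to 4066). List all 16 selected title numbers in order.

j=1: r + 0k = 60.706 → ⌈·⌉ = 61
j=2: r + 1k = 314.831 → ⌈·⌉ = 315
j=3: r + 2k = 568.956 → ⌈·⌉ = 569
j=4: r + 3k = 823.081 → ⌈·⌉ = 824
j=5: r + 4k = 1077.206 → ⌈·⌉ = 1078
j=6: r + 5k = 1331.331 → ⌈·⌉ = 1332
j=7: r + 6k = 1585.456 → ⌈·⌉ = 1586
j=8: r + 7k = 1839.581 → ⌈·⌉ = 1840
j=9: r + 8k = 2093.706 → ⌈·⌉ = 2094
j=10: r + 9k = 2347.831 → ⌈·⌉ = 2348
j=11: r + 10k = 2601.956 → ⌈·⌉ = 2602
j=12: r + 11k = 2856.081 → ⌈·⌉ = 2857
j=13: r + 12k = 3110.206 → ⌈·⌉ = 3111
j=14: r + 13k = 3364.331 → ⌈·⌉ = 3365
j=15: r + 14k = 3618.456 → ⌈·⌉ = 3619
j=16: r + 15k = 3872.581 → ⌈·⌉ = 3873

61, 315, 569, 824, 1078, 1332, 1586, 1840, 2094, 2348, 2602, 2857, 3111, 3365, 3619, 3873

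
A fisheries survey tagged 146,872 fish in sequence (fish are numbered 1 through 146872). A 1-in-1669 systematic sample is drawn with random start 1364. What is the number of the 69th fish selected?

k = 1669
69th selection = r + (69−1)·k = 1364 + 68×1669 = 1364 + 113492 = 114856

114856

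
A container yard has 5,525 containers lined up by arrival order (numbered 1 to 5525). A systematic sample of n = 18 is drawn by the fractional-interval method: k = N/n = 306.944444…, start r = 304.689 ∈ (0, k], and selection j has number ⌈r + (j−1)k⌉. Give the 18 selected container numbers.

j=1: r + 0k = 304.689 → ⌈·⌉ = 305
j=2: r + 1k = 611.633444… → ⌈·⌉ = 612
j=3: r + 2k = 918.577888… → ⌈·⌉ = 919
j=4: r + 3k = 1225.522333… → ⌈·⌉ = 1226
j=5: r + 4k = 1532.466777… → ⌈·⌉ = 1533
j=6: r + 5k = 1839.411222… → ⌈·⌉ = 1840
j=7: r + 6k = 2146.355666… → ⌈·⌉ = 2147
j=8: r + 7k = 2453.300111… → ⌈·⌉ = 2454
j=9: r + 8k = 2760.244555… → ⌈·⌉ = 2761
j=10: r + 9k = 3067.189 → ⌈·⌉ = 3068
j=11: r + 10k = 3374.133444… → ⌈·⌉ = 3375
j=12: r + 11k = 3681.077888… → ⌈·⌉ = 3682
j=13: r + 12k = 3988.022333… → ⌈·⌉ = 3989
j=14: r + 13k = 4294.966777… → ⌈·⌉ = 4295
j=15: r + 14k = 4601.911222… → ⌈·⌉ = 4602
j=16: r + 15k = 4908.855666… → ⌈·⌉ = 4909
j=17: r + 16k = 5215.800111… → ⌈·⌉ = 5216
j=18: r + 17k = 5522.744555… → ⌈·⌉ = 5523

305, 612, 919, 1226, 1533, 1840, 2147, 2454, 2761, 3068, 3375, 3682, 3989, 4295, 4602, 4909, 5216, 5523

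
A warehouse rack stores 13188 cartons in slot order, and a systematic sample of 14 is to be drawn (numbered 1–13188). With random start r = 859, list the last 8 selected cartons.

k = N/n = 13188/14 = 942
7th selection = 859 + 6×942 = 6511
8th: 6511 + 942 = 7453
9th: 7453 + 942 = 8395
10th: 8395 + 942 = 9337
11th: 9337 + 942 = 10279
12th: 10279 + 942 = 11221
13th: 11221 + 942 = 12163
14th: 12163 + 942 = 13105

6511, 7453, 8395, 9337, 10279, 11221, 12163, 13105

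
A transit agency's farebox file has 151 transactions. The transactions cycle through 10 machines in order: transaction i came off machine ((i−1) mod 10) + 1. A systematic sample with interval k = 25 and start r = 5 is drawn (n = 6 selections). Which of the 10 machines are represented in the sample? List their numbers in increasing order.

Consecutive selections differ by k = 25, so their machine numbers differ by 25 mod 10 = 5.
gcd(25, 10) = 5, so the sample visits 10/5 = 2 distinct residues mod 10.
Start 5 is machine 5; the machines hit are 5, 10.

5, 10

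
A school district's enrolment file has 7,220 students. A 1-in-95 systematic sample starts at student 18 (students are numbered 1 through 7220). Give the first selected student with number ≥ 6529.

6573

k = 95
Steps past start: ⌈(6529 − 18)/95⌉ = ⌈6511/95⌉ = 69
Selected student: 18 + 69×95 = 6573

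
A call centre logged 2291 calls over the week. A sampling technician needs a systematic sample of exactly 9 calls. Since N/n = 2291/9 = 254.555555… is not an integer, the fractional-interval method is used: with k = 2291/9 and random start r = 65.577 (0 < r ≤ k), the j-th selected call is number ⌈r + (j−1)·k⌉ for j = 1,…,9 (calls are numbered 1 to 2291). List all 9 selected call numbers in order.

66, 321, 575, 830, 1084, 1339, 1593, 1848, 2103

j=1: r + 0k = 65.577 → ⌈·⌉ = 66
j=2: r + 1k = 320.132555… → ⌈·⌉ = 321
j=3: r + 2k = 574.688111… → ⌈·⌉ = 575
j=4: r + 3k = 829.243666… → ⌈·⌉ = 830
j=5: r + 4k = 1083.799222… → ⌈·⌉ = 1084
j=6: r + 5k = 1338.354777… → ⌈·⌉ = 1339
j=7: r + 6k = 1592.910333… → ⌈·⌉ = 1593
j=8: r + 7k = 1847.465888… → ⌈·⌉ = 1848
j=9: r + 8k = 2102.021444… → ⌈·⌉ = 2103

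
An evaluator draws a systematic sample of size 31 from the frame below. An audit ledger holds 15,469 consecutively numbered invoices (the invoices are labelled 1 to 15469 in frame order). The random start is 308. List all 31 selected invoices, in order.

k = N/n = 15469/31 = 499
invoice 1: 308
invoice 2: 308 + 499 = 807
invoice 3: 807 + 499 = 1306
invoice 4: 1306 + 499 = 1805
invoice 5: 1805 + 499 = 2304
invoice 6: 2304 + 499 = 2803
invoice 7: 2803 + 499 = 3302
invoice 8: 3302 + 499 = 3801
invoice 9: 3801 + 499 = 4300
invoice 10: 4300 + 499 = 4799
invoice 11: 4799 + 499 = 5298
invoice 12: 5298 + 499 = 5797
invoice 13: 5797 + 499 = 6296
invoice 14: 6296 + 499 = 6795
invoice 15: 6795 + 499 = 7294
invoice 16: 7294 + 499 = 7793
invoice 17: 7793 + 499 = 8292
invoice 18: 8292 + 499 = 8791
invoice 19: 8791 + 499 = 9290
invoice 20: 9290 + 499 = 9789
invoice 21: 9789 + 499 = 10288
invoice 22: 10288 + 499 = 10787
invoice 23: 10787 + 499 = 11286
invoice 24: 11286 + 499 = 11785
invoice 25: 11785 + 499 = 12284
invoice 26: 12284 + 499 = 12783
invoice 27: 12783 + 499 = 13282
invoice 28: 13282 + 499 = 13781
invoice 29: 13781 + 499 = 14280
invoice 30: 14280 + 499 = 14779
invoice 31: 14779 + 499 = 15278

308, 807, 1306, 1805, 2304, 2803, 3302, 3801, 4300, 4799, 5298, 5797, 6296, 6795, 7294, 7793, 8292, 8791, 9290, 9789, 10288, 10787, 11286, 11785, 12284, 12783, 13282, 13781, 14280, 14779, 15278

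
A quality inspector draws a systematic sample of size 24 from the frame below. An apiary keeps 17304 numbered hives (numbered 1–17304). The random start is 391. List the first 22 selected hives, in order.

k = N/n = 17304/24 = 721
hive 1: 391
hive 2: 391 + 721 = 1112
hive 3: 1112 + 721 = 1833
hive 4: 1833 + 721 = 2554
hive 5: 2554 + 721 = 3275
hive 6: 3275 + 721 = 3996
hive 7: 3996 + 721 = 4717
hive 8: 4717 + 721 = 5438
hive 9: 5438 + 721 = 6159
hive 10: 6159 + 721 = 6880
hive 11: 6880 + 721 = 7601
hive 12: 7601 + 721 = 8322
hive 13: 8322 + 721 = 9043
hive 14: 9043 + 721 = 9764
hive 15: 9764 + 721 = 10485
hive 16: 10485 + 721 = 11206
hive 17: 11206 + 721 = 11927
hive 18: 11927 + 721 = 12648
hive 19: 12648 + 721 = 13369
hive 20: 13369 + 721 = 14090
hive 21: 14090 + 721 = 14811
hive 22: 14811 + 721 = 15532

391, 1112, 1833, 2554, 3275, 3996, 4717, 5438, 6159, 6880, 7601, 8322, 9043, 9764, 10485, 11206, 11927, 12648, 13369, 14090, 14811, 15532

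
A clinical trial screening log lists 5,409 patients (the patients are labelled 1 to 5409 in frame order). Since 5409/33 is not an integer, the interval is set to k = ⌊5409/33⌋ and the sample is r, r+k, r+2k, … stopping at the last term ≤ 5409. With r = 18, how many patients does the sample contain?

k = ⌊5409/33⌋ = 163
Achieved size = ⌊(5409 − 18)/163⌋ + 1 = ⌊5391/163⌋ + 1 = 33 + 1 = 34
(last selection: 18 + 33×163 = 5397 ≤ 5409; next would be 5560 > 5409)

34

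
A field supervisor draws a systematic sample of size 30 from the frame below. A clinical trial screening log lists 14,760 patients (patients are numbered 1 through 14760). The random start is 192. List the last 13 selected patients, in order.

8556, 9048, 9540, 10032, 10524, 11016, 11508, 12000, 12492, 12984, 13476, 13968, 14460

k = N/n = 14760/30 = 492
18th selection = 192 + 17×492 = 8556
19th: 8556 + 492 = 9048
20th: 9048 + 492 = 9540
21st: 9540 + 492 = 10032
22nd: 10032 + 492 = 10524
23rd: 10524 + 492 = 11016
24th: 11016 + 492 = 11508
25th: 11508 + 492 = 12000
26th: 12000 + 492 = 12492
27th: 12492 + 492 = 12984
28th: 12984 + 492 = 13476
29th: 13476 + 492 = 13968
30th: 13968 + 492 = 14460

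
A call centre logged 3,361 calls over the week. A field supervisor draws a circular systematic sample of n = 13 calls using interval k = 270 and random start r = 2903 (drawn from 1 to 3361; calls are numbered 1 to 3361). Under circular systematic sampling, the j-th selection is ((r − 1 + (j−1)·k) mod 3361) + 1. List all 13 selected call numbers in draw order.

Selection 1: 2903
Selection 2: 2903 + 270 = 3173
Selection 3: 3173 + 270 = 3443 → 3443 − 3361 = 82
Selection 4: 82 + 270 = 352
Selection 5: 352 + 270 = 622
Selection 6: 622 + 270 = 892
Selection 7: 892 + 270 = 1162
Selection 8: 1162 + 270 = 1432
Selection 9: 1432 + 270 = 1702
Selection 10: 1702 + 270 = 1972
Selection 11: 1972 + 270 = 2242
Selection 12: 2242 + 270 = 2512
Selection 13: 2512 + 270 = 2782

2903, 3173, 82, 352, 622, 892, 1162, 1432, 1702, 1972, 2242, 2512, 2782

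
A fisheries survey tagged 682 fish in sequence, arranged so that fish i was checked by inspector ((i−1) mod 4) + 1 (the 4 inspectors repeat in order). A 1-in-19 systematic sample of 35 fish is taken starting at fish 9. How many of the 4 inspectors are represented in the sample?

4

Consecutive selections differ by k = 19, so their inspector numbers differ by 19 mod 4 = 3.
gcd(19, 4) = 1, so the sample visits 4/1 = 4 distinct residues mod 4.
Start 9 is inspector 1; the inspectors hit are 1, 2, 3, 4.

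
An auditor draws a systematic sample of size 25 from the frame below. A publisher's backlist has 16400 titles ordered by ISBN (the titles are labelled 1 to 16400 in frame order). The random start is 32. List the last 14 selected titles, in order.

7248, 7904, 8560, 9216, 9872, 10528, 11184, 11840, 12496, 13152, 13808, 14464, 15120, 15776

k = N/n = 16400/25 = 656
12th selection = 32 + 11×656 = 7248
13th: 7248 + 656 = 7904
14th: 7904 + 656 = 8560
15th: 8560 + 656 = 9216
16th: 9216 + 656 = 9872
17th: 9872 + 656 = 10528
18th: 10528 + 656 = 11184
19th: 11184 + 656 = 11840
20th: 11840 + 656 = 12496
21st: 12496 + 656 = 13152
22nd: 13152 + 656 = 13808
23rd: 13808 + 656 = 14464
24th: 14464 + 656 = 15120
25th: 15120 + 656 = 15776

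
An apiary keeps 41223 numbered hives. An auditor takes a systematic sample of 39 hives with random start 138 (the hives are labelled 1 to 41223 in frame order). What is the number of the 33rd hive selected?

33962

k = 41223/39 = 1057
33rd selection = r + (33−1)·k = 138 + 32×1057 = 138 + 33824 = 33962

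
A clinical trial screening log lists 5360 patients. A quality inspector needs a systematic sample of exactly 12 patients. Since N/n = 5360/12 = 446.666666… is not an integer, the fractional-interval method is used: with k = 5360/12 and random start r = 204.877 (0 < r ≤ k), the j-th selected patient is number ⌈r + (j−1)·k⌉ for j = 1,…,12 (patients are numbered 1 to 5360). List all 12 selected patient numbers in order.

j=1: r + 0k = 204.877 → ⌈·⌉ = 205
j=2: r + 1k = 651.543666… → ⌈·⌉ = 652
j=3: r + 2k = 1098.210333… → ⌈·⌉ = 1099
j=4: r + 3k = 1544.877 → ⌈·⌉ = 1545
j=5: r + 4k = 1991.543666… → ⌈·⌉ = 1992
j=6: r + 5k = 2438.210333… → ⌈·⌉ = 2439
j=7: r + 6k = 2884.877 → ⌈·⌉ = 2885
j=8: r + 7k = 3331.543666… → ⌈·⌉ = 3332
j=9: r + 8k = 3778.210333… → ⌈·⌉ = 3779
j=10: r + 9k = 4224.877 → ⌈·⌉ = 4225
j=11: r + 10k = 4671.543666… → ⌈·⌉ = 4672
j=12: r + 11k = 5118.210333… → ⌈·⌉ = 5119

205, 652, 1099, 1545, 1992, 2439, 2885, 3332, 3779, 4225, 4672, 5119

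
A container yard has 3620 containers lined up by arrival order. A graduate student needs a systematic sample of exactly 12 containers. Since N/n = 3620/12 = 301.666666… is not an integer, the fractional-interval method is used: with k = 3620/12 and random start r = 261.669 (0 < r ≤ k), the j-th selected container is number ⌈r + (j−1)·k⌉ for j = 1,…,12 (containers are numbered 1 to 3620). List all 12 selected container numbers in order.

262, 564, 866, 1167, 1469, 1771, 2072, 2374, 2676, 2977, 3279, 3581

j=1: r + 0k = 261.669 → ⌈·⌉ = 262
j=2: r + 1k = 563.335666… → ⌈·⌉ = 564
j=3: r + 2k = 865.002333… → ⌈·⌉ = 866
j=4: r + 3k = 1166.669 → ⌈·⌉ = 1167
j=5: r + 4k = 1468.335666… → ⌈·⌉ = 1469
j=6: r + 5k = 1770.002333… → ⌈·⌉ = 1771
j=7: r + 6k = 2071.669 → ⌈·⌉ = 2072
j=8: r + 7k = 2373.335666… → ⌈·⌉ = 2374
j=9: r + 8k = 2675.002333… → ⌈·⌉ = 2676
j=10: r + 9k = 2976.669 → ⌈·⌉ = 2977
j=11: r + 10k = 3278.335666… → ⌈·⌉ = 3279
j=12: r + 11k = 3580.002333… → ⌈·⌉ = 3581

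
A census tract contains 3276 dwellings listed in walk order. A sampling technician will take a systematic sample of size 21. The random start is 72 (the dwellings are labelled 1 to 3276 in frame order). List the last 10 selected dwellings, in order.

k = N/n = 3276/21 = 156
12th selection = 72 + 11×156 = 1788
13th: 1788 + 156 = 1944
14th: 1944 + 156 = 2100
15th: 2100 + 156 = 2256
16th: 2256 + 156 = 2412
17th: 2412 + 156 = 2568
18th: 2568 + 156 = 2724
19th: 2724 + 156 = 2880
20th: 2880 + 156 = 3036
21st: 3036 + 156 = 3192

1788, 1944, 2100, 2256, 2412, 2568, 2724, 2880, 3036, 3192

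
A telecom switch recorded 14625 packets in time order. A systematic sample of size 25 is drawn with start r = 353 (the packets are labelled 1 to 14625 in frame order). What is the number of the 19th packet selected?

k = 14625/25 = 585
19th selection = r + (19−1)·k = 353 + 18×585 = 353 + 10530 = 10883

10883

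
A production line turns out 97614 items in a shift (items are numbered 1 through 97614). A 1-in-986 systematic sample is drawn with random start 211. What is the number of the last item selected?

96839

k = 986
99th selection = r + (99−1)·k = 211 + 98×986 = 211 + 96628 = 96839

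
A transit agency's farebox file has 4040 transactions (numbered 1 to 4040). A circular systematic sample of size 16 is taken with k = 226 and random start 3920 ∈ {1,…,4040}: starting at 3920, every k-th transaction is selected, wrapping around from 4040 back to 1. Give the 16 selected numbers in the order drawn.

Selection 1: 3920
Selection 2: 3920 + 226 = 4146 → 4146 − 4040 = 106
Selection 3: 106 + 226 = 332
Selection 4: 332 + 226 = 558
Selection 5: 558 + 226 = 784
Selection 6: 784 + 226 = 1010
Selection 7: 1010 + 226 = 1236
Selection 8: 1236 + 226 = 1462
Selection 9: 1462 + 226 = 1688
Selection 10: 1688 + 226 = 1914
Selection 11: 1914 + 226 = 2140
Selection 12: 2140 + 226 = 2366
Selection 13: 2366 + 226 = 2592
Selection 14: 2592 + 226 = 2818
Selection 15: 2818 + 226 = 3044
Selection 16: 3044 + 226 = 3270

3920, 106, 332, 558, 784, 1010, 1236, 1462, 1688, 1914, 2140, 2366, 2592, 2818, 3044, 3270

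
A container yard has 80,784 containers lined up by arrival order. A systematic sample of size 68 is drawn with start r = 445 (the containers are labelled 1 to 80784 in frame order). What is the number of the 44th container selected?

k = 80784/68 = 1188
44th selection = r + (44−1)·k = 445 + 43×1188 = 445 + 51084 = 51529

51529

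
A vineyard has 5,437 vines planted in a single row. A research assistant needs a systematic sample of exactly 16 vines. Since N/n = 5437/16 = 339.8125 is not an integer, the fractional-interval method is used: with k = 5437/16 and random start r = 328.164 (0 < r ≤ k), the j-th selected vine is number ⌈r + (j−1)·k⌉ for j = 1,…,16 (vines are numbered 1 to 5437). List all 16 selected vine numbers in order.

329, 668, 1008, 1348, 1688, 2028, 2368, 2707, 3047, 3387, 3727, 4067, 4406, 4746, 5086, 5426

j=1: r + 0k = 328.164 → ⌈·⌉ = 329
j=2: r + 1k = 667.9765 → ⌈·⌉ = 668
j=3: r + 2k = 1007.789 → ⌈·⌉ = 1008
j=4: r + 3k = 1347.6015 → ⌈·⌉ = 1348
j=5: r + 4k = 1687.414 → ⌈·⌉ = 1688
j=6: r + 5k = 2027.2265 → ⌈·⌉ = 2028
j=7: r + 6k = 2367.039 → ⌈·⌉ = 2368
j=8: r + 7k = 2706.8515 → ⌈·⌉ = 2707
j=9: r + 8k = 3046.664 → ⌈·⌉ = 3047
j=10: r + 9k = 3386.4765 → ⌈·⌉ = 3387
j=11: r + 10k = 3726.289 → ⌈·⌉ = 3727
j=12: r + 11k = 4066.1015 → ⌈·⌉ = 4067
j=13: r + 12k = 4405.914 → ⌈·⌉ = 4406
j=14: r + 13k = 4745.7265 → ⌈·⌉ = 4746
j=15: r + 14k = 5085.539 → ⌈·⌉ = 5086
j=16: r + 15k = 5425.3515 → ⌈·⌉ = 5426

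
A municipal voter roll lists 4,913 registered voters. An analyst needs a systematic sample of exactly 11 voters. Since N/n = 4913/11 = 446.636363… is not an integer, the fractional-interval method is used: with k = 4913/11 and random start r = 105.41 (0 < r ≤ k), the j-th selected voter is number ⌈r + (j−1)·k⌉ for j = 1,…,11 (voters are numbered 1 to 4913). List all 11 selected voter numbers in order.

106, 553, 999, 1446, 1892, 2339, 2786, 3232, 3679, 4126, 4572

j=1: r + 0k = 105.41 → ⌈·⌉ = 106
j=2: r + 1k = 552.046363… → ⌈·⌉ = 553
j=3: r + 2k = 998.682727… → ⌈·⌉ = 999
j=4: r + 3k = 1445.319090… → ⌈·⌉ = 1446
j=5: r + 4k = 1891.955454… → ⌈·⌉ = 1892
j=6: r + 5k = 2338.591818… → ⌈·⌉ = 2339
j=7: r + 6k = 2785.228181… → ⌈·⌉ = 2786
j=8: r + 7k = 3231.864545… → ⌈·⌉ = 3232
j=9: r + 8k = 3678.500909… → ⌈·⌉ = 3679
j=10: r + 9k = 4125.137272… → ⌈·⌉ = 4126
j=11: r + 10k = 4571.773636… → ⌈·⌉ = 4572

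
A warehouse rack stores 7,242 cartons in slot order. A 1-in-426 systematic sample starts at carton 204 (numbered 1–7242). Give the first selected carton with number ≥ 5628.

5742

k = 426
Steps past start: ⌈(5628 − 204)/426⌉ = ⌈5424/426⌉ = 13
Selected carton: 204 + 13×426 = 5742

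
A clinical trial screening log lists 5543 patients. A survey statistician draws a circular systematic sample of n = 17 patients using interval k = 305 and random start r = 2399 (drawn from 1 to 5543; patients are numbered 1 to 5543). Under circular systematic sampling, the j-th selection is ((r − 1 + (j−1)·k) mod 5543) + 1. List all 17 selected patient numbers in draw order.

Selection 1: 2399
Selection 2: 2399 + 305 = 2704
Selection 3: 2704 + 305 = 3009
Selection 4: 3009 + 305 = 3314
Selection 5: 3314 + 305 = 3619
Selection 6: 3619 + 305 = 3924
Selection 7: 3924 + 305 = 4229
Selection 8: 4229 + 305 = 4534
Selection 9: 4534 + 305 = 4839
Selection 10: 4839 + 305 = 5144
Selection 11: 5144 + 305 = 5449
Selection 12: 5449 + 305 = 5754 → 5754 − 5543 = 211
Selection 13: 211 + 305 = 516
Selection 14: 516 + 305 = 821
Selection 15: 821 + 305 = 1126
Selection 16: 1126 + 305 = 1431
Selection 17: 1431 + 305 = 1736

2399, 2704, 3009, 3314, 3619, 3924, 4229, 4534, 4839, 5144, 5449, 211, 516, 821, 1126, 1431, 1736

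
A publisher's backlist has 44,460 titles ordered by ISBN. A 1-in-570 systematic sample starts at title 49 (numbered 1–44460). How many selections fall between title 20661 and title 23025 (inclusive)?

k = 570
First selection ≥ 20661: 49 + ⌈(20661−49)/570⌉·570 = 49 + 37×570 = 21139
Last selection ≤ 23025: 49 + ⌊(23025−49)/570⌋·570 = 49 + 40×570 = 22849
Count = 40 − 37 + 1 = 4

4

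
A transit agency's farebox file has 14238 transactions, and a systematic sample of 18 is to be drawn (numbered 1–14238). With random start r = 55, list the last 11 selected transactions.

k = N/n = 14238/18 = 791
8th selection = 55 + 7×791 = 5592
9th: 5592 + 791 = 6383
10th: 6383 + 791 = 7174
11th: 7174 + 791 = 7965
12th: 7965 + 791 = 8756
13th: 8756 + 791 = 9547
14th: 9547 + 791 = 10338
15th: 10338 + 791 = 11129
16th: 11129 + 791 = 11920
17th: 11920 + 791 = 12711
18th: 12711 + 791 = 13502

5592, 6383, 7174, 7965, 8756, 9547, 10338, 11129, 11920, 12711, 13502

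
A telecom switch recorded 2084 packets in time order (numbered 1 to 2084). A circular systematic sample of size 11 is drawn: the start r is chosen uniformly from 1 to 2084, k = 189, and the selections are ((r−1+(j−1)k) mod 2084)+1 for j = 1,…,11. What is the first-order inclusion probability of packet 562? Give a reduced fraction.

11/2084

For each position j, as r ranges over 1…2084 the j-th selection hits every packet exactly once, so packet 562 is selected for exactly 11 of the 2084 starts.
Inclusion probability = 11/2084.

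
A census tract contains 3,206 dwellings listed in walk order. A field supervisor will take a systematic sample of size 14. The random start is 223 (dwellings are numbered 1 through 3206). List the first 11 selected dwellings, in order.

k = N/n = 3206/14 = 229
dwelling 1: 223
dwelling 2: 223 + 229 = 452
dwelling 3: 452 + 229 = 681
dwelling 4: 681 + 229 = 910
dwelling 5: 910 + 229 = 1139
dwelling 6: 1139 + 229 = 1368
dwelling 7: 1368 + 229 = 1597
dwelling 8: 1597 + 229 = 1826
dwelling 9: 1826 + 229 = 2055
dwelling 10: 2055 + 229 = 2284
dwelling 11: 2284 + 229 = 2513

223, 452, 681, 910, 1139, 1368, 1597, 1826, 2055, 2284, 2513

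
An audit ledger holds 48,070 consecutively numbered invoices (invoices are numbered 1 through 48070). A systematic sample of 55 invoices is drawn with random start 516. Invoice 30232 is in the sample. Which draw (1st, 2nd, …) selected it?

k = 48070/55 = 874
position = (30232 − 516)/874 + 1 = 29716/874 + 1 = 34 + 1 = 35

35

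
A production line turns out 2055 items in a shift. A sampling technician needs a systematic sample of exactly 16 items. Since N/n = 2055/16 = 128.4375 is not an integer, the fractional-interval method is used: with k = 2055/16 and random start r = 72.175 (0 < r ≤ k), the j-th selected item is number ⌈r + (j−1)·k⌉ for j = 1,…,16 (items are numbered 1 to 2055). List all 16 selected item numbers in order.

j=1: r + 0k = 72.175 → ⌈·⌉ = 73
j=2: r + 1k = 200.6125 → ⌈·⌉ = 201
j=3: r + 2k = 329.05 → ⌈·⌉ = 330
j=4: r + 3k = 457.4875 → ⌈·⌉ = 458
j=5: r + 4k = 585.925 → ⌈·⌉ = 586
j=6: r + 5k = 714.3625 → ⌈·⌉ = 715
j=7: r + 6k = 842.8 → ⌈·⌉ = 843
j=8: r + 7k = 971.2375 → ⌈·⌉ = 972
j=9: r + 8k = 1099.675 → ⌈·⌉ = 1100
j=10: r + 9k = 1228.1125 → ⌈·⌉ = 1229
j=11: r + 10k = 1356.55 → ⌈·⌉ = 1357
j=12: r + 11k = 1484.9875 → ⌈·⌉ = 1485
j=13: r + 12k = 1613.425 → ⌈·⌉ = 1614
j=14: r + 13k = 1741.8625 → ⌈·⌉ = 1742
j=15: r + 14k = 1870.3 → ⌈·⌉ = 1871
j=16: r + 15k = 1998.7375 → ⌈·⌉ = 1999

73, 201, 330, 458, 586, 715, 843, 972, 1100, 1229, 1357, 1485, 1614, 1742, 1871, 1999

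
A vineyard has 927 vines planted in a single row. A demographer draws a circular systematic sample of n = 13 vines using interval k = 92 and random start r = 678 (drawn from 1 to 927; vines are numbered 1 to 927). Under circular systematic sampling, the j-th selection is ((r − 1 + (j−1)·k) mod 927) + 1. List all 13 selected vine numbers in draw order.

Selection 1: 678
Selection 2: 678 + 92 = 770
Selection 3: 770 + 92 = 862
Selection 4: 862 + 92 = 954 → 954 − 927 = 27
Selection 5: 27 + 92 = 119
Selection 6: 119 + 92 = 211
Selection 7: 211 + 92 = 303
Selection 8: 303 + 92 = 395
Selection 9: 395 + 92 = 487
Selection 10: 487 + 92 = 579
Selection 11: 579 + 92 = 671
Selection 12: 671 + 92 = 763
Selection 13: 763 + 92 = 855

678, 770, 862, 27, 119, 211, 303, 395, 487, 579, 671, 763, 855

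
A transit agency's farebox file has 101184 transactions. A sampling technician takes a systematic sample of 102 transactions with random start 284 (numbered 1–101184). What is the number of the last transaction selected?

k = 101184/102 = 992
102nd selection = r + (102−1)·k = 284 + 101×992 = 284 + 100192 = 100476

100476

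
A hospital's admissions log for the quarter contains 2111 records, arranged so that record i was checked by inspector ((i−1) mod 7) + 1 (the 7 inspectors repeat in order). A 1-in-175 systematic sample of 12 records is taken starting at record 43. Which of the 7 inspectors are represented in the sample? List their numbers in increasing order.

1

Consecutive selections differ by k = 175, so their inspector numbers differ by 175 mod 7 = 0.
gcd(175, 7) = 7, so the sample visits 7/7 = 1 distinct residues mod 7.
Start 43 is inspector 1; the inspectors hit are 1.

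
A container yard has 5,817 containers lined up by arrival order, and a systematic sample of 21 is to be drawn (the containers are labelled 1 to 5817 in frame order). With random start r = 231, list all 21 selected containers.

k = N/n = 5817/21 = 277
container 1: 231
container 2: 231 + 277 = 508
container 3: 508 + 277 = 785
container 4: 785 + 277 = 1062
container 5: 1062 + 277 = 1339
container 6: 1339 + 277 = 1616
container 7: 1616 + 277 = 1893
container 8: 1893 + 277 = 2170
container 9: 2170 + 277 = 2447
container 10: 2447 + 277 = 2724
container 11: 2724 + 277 = 3001
container 12: 3001 + 277 = 3278
container 13: 3278 + 277 = 3555
container 14: 3555 + 277 = 3832
container 15: 3832 + 277 = 4109
container 16: 4109 + 277 = 4386
container 17: 4386 + 277 = 4663
container 18: 4663 + 277 = 4940
container 19: 4940 + 277 = 5217
container 20: 5217 + 277 = 5494
container 21: 5494 + 277 = 5771

231, 508, 785, 1062, 1339, 1616, 1893, 2170, 2447, 2724, 3001, 3278, 3555, 3832, 4109, 4386, 4663, 4940, 5217, 5494, 5771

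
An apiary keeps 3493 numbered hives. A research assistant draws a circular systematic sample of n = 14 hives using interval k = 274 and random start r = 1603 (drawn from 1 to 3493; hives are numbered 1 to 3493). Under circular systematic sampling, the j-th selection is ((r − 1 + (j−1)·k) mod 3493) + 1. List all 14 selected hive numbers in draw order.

Selection 1: 1603
Selection 2: 1603 + 274 = 1877
Selection 3: 1877 + 274 = 2151
Selection 4: 2151 + 274 = 2425
Selection 5: 2425 + 274 = 2699
Selection 6: 2699 + 274 = 2973
Selection 7: 2973 + 274 = 3247
Selection 8: 3247 + 274 = 3521 → 3521 − 3493 = 28
Selection 9: 28 + 274 = 302
Selection 10: 302 + 274 = 576
Selection 11: 576 + 274 = 850
Selection 12: 850 + 274 = 1124
Selection 13: 1124 + 274 = 1398
Selection 14: 1398 + 274 = 1672

1603, 1877, 2151, 2425, 2699, 2973, 3247, 28, 302, 576, 850, 1124, 1398, 1672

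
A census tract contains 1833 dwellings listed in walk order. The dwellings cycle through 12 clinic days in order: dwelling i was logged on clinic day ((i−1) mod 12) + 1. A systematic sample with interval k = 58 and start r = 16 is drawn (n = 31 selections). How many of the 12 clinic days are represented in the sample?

6

Consecutive selections differ by k = 58, so their clinic day numbers differ by 58 mod 12 = 10.
gcd(58, 12) = 2, so the sample visits 12/2 = 6 distinct residues mod 12.
Start 16 is clinic day 4; the clinic days hit are 2, 4, 6, 8, 10, 12.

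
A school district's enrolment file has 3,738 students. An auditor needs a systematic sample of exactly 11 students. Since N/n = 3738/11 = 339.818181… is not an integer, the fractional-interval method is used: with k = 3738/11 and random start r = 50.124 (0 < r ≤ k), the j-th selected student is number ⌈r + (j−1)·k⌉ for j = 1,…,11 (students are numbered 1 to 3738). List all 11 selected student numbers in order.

j=1: r + 0k = 50.124 → ⌈·⌉ = 51
j=2: r + 1k = 389.942181… → ⌈·⌉ = 390
j=3: r + 2k = 729.760363… → ⌈·⌉ = 730
j=4: r + 3k = 1069.578545… → ⌈·⌉ = 1070
j=5: r + 4k = 1409.396727… → ⌈·⌉ = 1410
j=6: r + 5k = 1749.214909… → ⌈·⌉ = 1750
j=7: r + 6k = 2089.033090… → ⌈·⌉ = 2090
j=8: r + 7k = 2428.851272… → ⌈·⌉ = 2429
j=9: r + 8k = 2768.669454… → ⌈·⌉ = 2769
j=10: r + 9k = 3108.487636… → ⌈·⌉ = 3109
j=11: r + 10k = 3448.305818… → ⌈·⌉ = 3449

51, 390, 730, 1070, 1410, 1750, 2090, 2429, 2769, 3109, 3449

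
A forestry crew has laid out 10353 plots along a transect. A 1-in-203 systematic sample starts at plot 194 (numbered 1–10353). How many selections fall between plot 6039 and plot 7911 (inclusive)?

k = 203
First selection ≥ 6039: 194 + ⌈(6039−194)/203⌉·203 = 194 + 29×203 = 6081
Last selection ≤ 7911: 194 + ⌊(7911−194)/203⌋·203 = 194 + 38×203 = 7908
Count = 38 − 29 + 1 = 10

10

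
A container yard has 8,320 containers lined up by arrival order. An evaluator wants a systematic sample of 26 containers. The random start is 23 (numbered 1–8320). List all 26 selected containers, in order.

k = N/n = 8320/26 = 320
container 1: 23
container 2: 23 + 320 = 343
container 3: 343 + 320 = 663
container 4: 663 + 320 = 983
container 5: 983 + 320 = 1303
container 6: 1303 + 320 = 1623
container 7: 1623 + 320 = 1943
container 8: 1943 + 320 = 2263
container 9: 2263 + 320 = 2583
container 10: 2583 + 320 = 2903
container 11: 2903 + 320 = 3223
container 12: 3223 + 320 = 3543
container 13: 3543 + 320 = 3863
container 14: 3863 + 320 = 4183
container 15: 4183 + 320 = 4503
container 16: 4503 + 320 = 4823
container 17: 4823 + 320 = 5143
container 18: 5143 + 320 = 5463
container 19: 5463 + 320 = 5783
container 20: 5783 + 320 = 6103
container 21: 6103 + 320 = 6423
container 22: 6423 + 320 = 6743
container 23: 6743 + 320 = 7063
container 24: 7063 + 320 = 7383
container 25: 7383 + 320 = 7703
container 26: 7703 + 320 = 8023

23, 343, 663, 983, 1303, 1623, 1943, 2263, 2583, 2903, 3223, 3543, 3863, 4183, 4503, 4823, 5143, 5463, 5783, 6103, 6423, 6743, 7063, 7383, 7703, 8023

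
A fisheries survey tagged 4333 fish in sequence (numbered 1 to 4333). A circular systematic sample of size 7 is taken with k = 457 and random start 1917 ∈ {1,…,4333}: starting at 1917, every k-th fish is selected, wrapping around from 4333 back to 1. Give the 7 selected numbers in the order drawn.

Selection 1: 1917
Selection 2: 1917 + 457 = 2374
Selection 3: 2374 + 457 = 2831
Selection 4: 2831 + 457 = 3288
Selection 5: 3288 + 457 = 3745
Selection 6: 3745 + 457 = 4202
Selection 7: 4202 + 457 = 4659 → 4659 − 4333 = 326

1917, 2374, 2831, 3288, 3745, 4202, 326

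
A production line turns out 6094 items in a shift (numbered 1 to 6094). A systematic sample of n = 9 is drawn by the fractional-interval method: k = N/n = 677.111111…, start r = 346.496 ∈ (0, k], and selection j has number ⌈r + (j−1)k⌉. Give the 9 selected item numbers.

j=1: r + 0k = 346.496 → ⌈·⌉ = 347
j=2: r + 1k = 1023.607111… → ⌈·⌉ = 1024
j=3: r + 2k = 1700.718222… → ⌈·⌉ = 1701
j=4: r + 3k = 2377.829333… → ⌈·⌉ = 2378
j=5: r + 4k = 3054.940444… → ⌈·⌉ = 3055
j=6: r + 5k = 3732.051555… → ⌈·⌉ = 3733
j=7: r + 6k = 4409.162666… → ⌈·⌉ = 4410
j=8: r + 7k = 5086.273777… → ⌈·⌉ = 5087
j=9: r + 8k = 5763.384888… → ⌈·⌉ = 5764

347, 1024, 1701, 2378, 3055, 3733, 4410, 5087, 5764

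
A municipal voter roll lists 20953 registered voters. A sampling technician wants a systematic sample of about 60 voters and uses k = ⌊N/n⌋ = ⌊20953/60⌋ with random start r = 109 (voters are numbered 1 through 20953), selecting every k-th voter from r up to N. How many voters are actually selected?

60

k = ⌊20953/60⌋ = 349
Achieved size = ⌊(20953 − 109)/349⌋ + 1 = ⌊20844/349⌋ + 1 = 59 + 1 = 60
(last selection: 109 + 59×349 = 20700 ≤ 20953; next would be 21049 > 20953)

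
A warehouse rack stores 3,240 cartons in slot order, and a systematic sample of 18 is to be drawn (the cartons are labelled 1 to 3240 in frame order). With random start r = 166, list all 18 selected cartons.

k = N/n = 3240/18 = 180
carton 1: 166
carton 2: 166 + 180 = 346
carton 3: 346 + 180 = 526
carton 4: 526 + 180 = 706
carton 5: 706 + 180 = 886
carton 6: 886 + 180 = 1066
carton 7: 1066 + 180 = 1246
carton 8: 1246 + 180 = 1426
carton 9: 1426 + 180 = 1606
carton 10: 1606 + 180 = 1786
carton 11: 1786 + 180 = 1966
carton 12: 1966 + 180 = 2146
carton 13: 2146 + 180 = 2326
carton 14: 2326 + 180 = 2506
carton 15: 2506 + 180 = 2686
carton 16: 2686 + 180 = 2866
carton 17: 2866 + 180 = 3046
carton 18: 3046 + 180 = 3226

166, 346, 526, 706, 886, 1066, 1246, 1426, 1606, 1786, 1966, 2146, 2326, 2506, 2686, 2866, 3046, 3226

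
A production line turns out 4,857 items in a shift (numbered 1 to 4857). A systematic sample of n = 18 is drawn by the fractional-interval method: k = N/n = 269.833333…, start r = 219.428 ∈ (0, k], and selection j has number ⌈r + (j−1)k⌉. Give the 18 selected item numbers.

220, 490, 760, 1029, 1299, 1569, 1839, 2109, 2379, 2648, 2918, 3188, 3458, 3728, 3998, 4267, 4537, 4807

j=1: r + 0k = 219.428 → ⌈·⌉ = 220
j=2: r + 1k = 489.261333… → ⌈·⌉ = 490
j=3: r + 2k = 759.094666… → ⌈·⌉ = 760
j=4: r + 3k = 1028.928 → ⌈·⌉ = 1029
j=5: r + 4k = 1298.761333… → ⌈·⌉ = 1299
j=6: r + 5k = 1568.594666… → ⌈·⌉ = 1569
j=7: r + 6k = 1838.428 → ⌈·⌉ = 1839
j=8: r + 7k = 2108.261333… → ⌈·⌉ = 2109
j=9: r + 8k = 2378.094666… → ⌈·⌉ = 2379
j=10: r + 9k = 2647.928 → ⌈·⌉ = 2648
j=11: r + 10k = 2917.761333… → ⌈·⌉ = 2918
j=12: r + 11k = 3187.594666… → ⌈·⌉ = 3188
j=13: r + 12k = 3457.428 → ⌈·⌉ = 3458
j=14: r + 13k = 3727.261333… → ⌈·⌉ = 3728
j=15: r + 14k = 3997.094666… → ⌈·⌉ = 3998
j=16: r + 15k = 4266.928 → ⌈·⌉ = 4267
j=17: r + 16k = 4536.761333… → ⌈·⌉ = 4537
j=18: r + 17k = 4806.594666… → ⌈·⌉ = 4807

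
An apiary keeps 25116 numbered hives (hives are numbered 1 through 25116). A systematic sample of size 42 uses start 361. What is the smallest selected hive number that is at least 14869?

k = 25116/42 = 598
Steps past start: ⌈(14869 − 361)/598⌉ = ⌈14508/598⌉ = 25
Selected hive: 361 + 25×598 = 15311

15311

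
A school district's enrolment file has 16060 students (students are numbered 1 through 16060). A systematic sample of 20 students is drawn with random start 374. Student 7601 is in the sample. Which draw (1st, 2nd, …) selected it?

10

k = 16060/20 = 803
position = (7601 − 374)/803 + 1 = 7227/803 + 1 = 9 + 1 = 10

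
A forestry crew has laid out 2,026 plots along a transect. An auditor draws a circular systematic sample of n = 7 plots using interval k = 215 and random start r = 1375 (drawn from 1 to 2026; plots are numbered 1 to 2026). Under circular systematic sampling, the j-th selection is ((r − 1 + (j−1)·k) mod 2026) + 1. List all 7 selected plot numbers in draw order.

1375, 1590, 1805, 2020, 209, 424, 639

Selection 1: 1375
Selection 2: 1375 + 215 = 1590
Selection 3: 1590 + 215 = 1805
Selection 4: 1805 + 215 = 2020
Selection 5: 2020 + 215 = 2235 → 2235 − 2026 = 209
Selection 6: 209 + 215 = 424
Selection 7: 424 + 215 = 639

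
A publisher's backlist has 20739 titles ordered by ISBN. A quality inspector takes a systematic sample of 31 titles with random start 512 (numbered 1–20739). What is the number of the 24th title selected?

k = 20739/31 = 669
24th selection = r + (24−1)·k = 512 + 23×669 = 512 + 15387 = 15899

15899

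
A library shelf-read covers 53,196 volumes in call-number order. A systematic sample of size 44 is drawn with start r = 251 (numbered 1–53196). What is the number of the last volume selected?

k = 53196/44 = 1209
44th selection = r + (44−1)·k = 251 + 43×1209 = 251 + 51987 = 52238

52238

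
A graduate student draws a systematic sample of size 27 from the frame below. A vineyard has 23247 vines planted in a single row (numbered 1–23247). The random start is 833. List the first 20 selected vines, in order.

k = N/n = 23247/27 = 861
vine 1: 833
vine 2: 833 + 861 = 1694
vine 3: 1694 + 861 = 2555
vine 4: 2555 + 861 = 3416
vine 5: 3416 + 861 = 4277
vine 6: 4277 + 861 = 5138
vine 7: 5138 + 861 = 5999
vine 8: 5999 + 861 = 6860
vine 9: 6860 + 861 = 7721
vine 10: 7721 + 861 = 8582
vine 11: 8582 + 861 = 9443
vine 12: 9443 + 861 = 10304
vine 13: 10304 + 861 = 11165
vine 14: 11165 + 861 = 12026
vine 15: 12026 + 861 = 12887
vine 16: 12887 + 861 = 13748
vine 17: 13748 + 861 = 14609
vine 18: 14609 + 861 = 15470
vine 19: 15470 + 861 = 16331
vine 20: 16331 + 861 = 17192

833, 1694, 2555, 3416, 4277, 5138, 5999, 6860, 7721, 8582, 9443, 10304, 11165, 12026, 12887, 13748, 14609, 15470, 16331, 17192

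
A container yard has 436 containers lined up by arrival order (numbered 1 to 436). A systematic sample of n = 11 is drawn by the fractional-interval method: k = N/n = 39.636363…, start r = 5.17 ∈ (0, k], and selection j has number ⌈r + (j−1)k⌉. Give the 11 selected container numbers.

j=1: r + 0k = 5.17 → ⌈·⌉ = 6
j=2: r + 1k = 44.806363… → ⌈·⌉ = 45
j=3: r + 2k = 84.442727… → ⌈·⌉ = 85
j=4: r + 3k = 124.079090… → ⌈·⌉ = 125
j=5: r + 4k = 163.715454… → ⌈·⌉ = 164
j=6: r + 5k = 203.351818… → ⌈·⌉ = 204
j=7: r + 6k = 242.988181… → ⌈·⌉ = 243
j=8: r + 7k = 282.624545… → ⌈·⌉ = 283
j=9: r + 8k = 322.260909… → ⌈·⌉ = 323
j=10: r + 9k = 361.897272… → ⌈·⌉ = 362
j=11: r + 10k = 401.533636… → ⌈·⌉ = 402

6, 45, 85, 125, 164, 204, 243, 283, 323, 362, 402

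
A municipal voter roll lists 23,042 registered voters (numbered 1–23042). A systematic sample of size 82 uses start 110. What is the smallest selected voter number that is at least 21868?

k = 23042/82 = 281
Steps past start: ⌈(21868 − 110)/281⌉ = ⌈21758/281⌉ = 78
Selected voter: 110 + 78×281 = 22028

22028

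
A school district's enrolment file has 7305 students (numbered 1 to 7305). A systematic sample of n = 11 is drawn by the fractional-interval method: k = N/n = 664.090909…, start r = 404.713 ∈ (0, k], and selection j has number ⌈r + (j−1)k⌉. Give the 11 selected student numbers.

j=1: r + 0k = 404.713 → ⌈·⌉ = 405
j=2: r + 1k = 1068.803909… → ⌈·⌉ = 1069
j=3: r + 2k = 1732.894818… → ⌈·⌉ = 1733
j=4: r + 3k = 2396.985727… → ⌈·⌉ = 2397
j=5: r + 4k = 3061.076636… → ⌈·⌉ = 3062
j=6: r + 5k = 3725.167545… → ⌈·⌉ = 3726
j=7: r + 6k = 4389.258454… → ⌈·⌉ = 4390
j=8: r + 7k = 5053.349363… → ⌈·⌉ = 5054
j=9: r + 8k = 5717.440272… → ⌈·⌉ = 5718
j=10: r + 9k = 6381.531181… → ⌈·⌉ = 6382
j=11: r + 10k = 7045.622090… → ⌈·⌉ = 7046

405, 1069, 1733, 2397, 3062, 3726, 4390, 5054, 5718, 6382, 7046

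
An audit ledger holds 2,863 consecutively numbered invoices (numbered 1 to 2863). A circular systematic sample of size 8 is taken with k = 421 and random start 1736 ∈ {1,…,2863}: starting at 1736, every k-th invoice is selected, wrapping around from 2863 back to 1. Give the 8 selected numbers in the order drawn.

1736, 2157, 2578, 136, 557, 978, 1399, 1820

Selection 1: 1736
Selection 2: 1736 + 421 = 2157
Selection 3: 2157 + 421 = 2578
Selection 4: 2578 + 421 = 2999 → 2999 − 2863 = 136
Selection 5: 136 + 421 = 557
Selection 6: 557 + 421 = 978
Selection 7: 978 + 421 = 1399
Selection 8: 1399 + 421 = 1820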